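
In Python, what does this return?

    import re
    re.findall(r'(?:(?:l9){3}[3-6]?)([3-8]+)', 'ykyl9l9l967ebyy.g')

['7']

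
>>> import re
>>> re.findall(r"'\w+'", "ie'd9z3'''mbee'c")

`findall` yields the raw match text (2 of them) because the pattern has no groups.

["'d9z3'", "'mbee'"]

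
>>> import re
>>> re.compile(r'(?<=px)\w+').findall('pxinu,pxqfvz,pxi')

The `(?=…)`/`(?<=…)` assertion just peeks at neighbouring text; it doesn't advance the match position.
Scanning left to right: at [2:5] → 'inu'; at [8:12] → 'qfvz'; at [15:16] → 'i'.
`findall` yields the raw match text (3 of them) because the pattern has no groups.

['inu', 'qfvz', 'i']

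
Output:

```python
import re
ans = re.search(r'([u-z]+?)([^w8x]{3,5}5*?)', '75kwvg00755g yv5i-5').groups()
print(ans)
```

The pattern matches one or more of a character in [u-z] (lazy) (captured); then 3 to 5 of any character except [w8x], then zero or more of the literal '5' (lazy) (captured).
`search` walks the string left to right and returns the first match it finds.
The match spans [3:9] → 'wvg007'.
Captured: group 1 = 'w', group 2 = 'vg007'.

('w', 'vg007')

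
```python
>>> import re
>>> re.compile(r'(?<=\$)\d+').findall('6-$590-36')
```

['590']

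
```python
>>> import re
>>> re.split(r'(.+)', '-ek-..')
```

['', '-ek-..', '']

This matches one or more of any character (captured).
`re.split` interleaves the captured-group text with the surrounding fragments.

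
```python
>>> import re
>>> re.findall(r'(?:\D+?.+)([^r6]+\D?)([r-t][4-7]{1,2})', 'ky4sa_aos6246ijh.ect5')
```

This matches one or more of a non-digit (lazy), then one or more of any character (non-capturing group); then one or more of any character except [r6], then optionally a non-digit (captured); then a character in [r-t], then 1 to 2 of a character in [4-7] (captured).
Walking the string: at [0:21] match 'ky4sa_aos6246ijh.ect5', groups = ('c', 't5').
`findall` packs the 2 group values into a tuple for every match.

[('c', 't5')]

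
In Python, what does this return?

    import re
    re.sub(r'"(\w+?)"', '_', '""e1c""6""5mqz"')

'"___'

`sub` substitutes '_' at each match site.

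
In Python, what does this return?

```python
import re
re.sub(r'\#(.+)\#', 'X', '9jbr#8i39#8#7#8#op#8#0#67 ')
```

`sub` substitutes 'X' at each match site.

'9jbrX67 '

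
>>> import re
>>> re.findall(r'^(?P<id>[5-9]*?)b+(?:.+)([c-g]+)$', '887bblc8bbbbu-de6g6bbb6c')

This matches anchored at the start of the string; then zero or more of a character in [5-9] (lazy) (captured as 'id'); then one or more of a literal 'b'; then one or more of any character (non-capturing group); then one or more of a character in [c-g] (captured); then anchored at the end.
2 groups means the one result is a tuple of 2 captured strings — 1 here.

[('887', 'c')]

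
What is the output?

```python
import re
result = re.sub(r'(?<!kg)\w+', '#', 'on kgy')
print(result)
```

`(?!…)`/`(?<!…)` only lets a position through if the neighbouring text does NOT match; no characters are consumed.
Matches: at [0:2] → 'on'; at [3:6] → 'kgy'.
Each match is replaced by '#'.

# #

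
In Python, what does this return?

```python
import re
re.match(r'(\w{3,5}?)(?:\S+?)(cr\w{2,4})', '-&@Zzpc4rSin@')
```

Pattern: 3 to 5 of a word character (lazy) (captured); then one or more of a non-whitespace character (lazy) (non-capturing group); then the literal 'cr', then 2 to 4 of a word character (captured).
`match` is anchored at position 0; if the pattern doesn't fit there, it returns None.
Here the string doesn't start with a match, so the call returns None.

None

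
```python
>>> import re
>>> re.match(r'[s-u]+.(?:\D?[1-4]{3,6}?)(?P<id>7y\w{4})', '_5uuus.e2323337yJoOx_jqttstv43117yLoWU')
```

None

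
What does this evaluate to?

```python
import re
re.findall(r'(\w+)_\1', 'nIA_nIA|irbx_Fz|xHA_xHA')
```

`\1` has to match the exact text group 1 already captured.
Matches: at [0:7] match 'nIA_nIA', group 1 = 'nIA'; at [16:23] match 'xHA_xHA', group 1 = 'xHA'.
`findall` collects group 1 from each match (2 total).

['nIA', 'xHA']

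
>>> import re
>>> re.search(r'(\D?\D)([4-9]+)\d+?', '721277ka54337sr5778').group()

'ka543'

The pattern matches optionally a non-digit, then a non-digit (captured); then one or more of a character in [4-9] (captured); then one or more of a digit (lazy).
The match spans [6:11] → 'ka543'.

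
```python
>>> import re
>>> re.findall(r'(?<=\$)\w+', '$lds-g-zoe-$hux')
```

['lds', 'hux']

The `(?=…)`/`(?<=…)` assertion just peeks at neighbouring text; it doesn't advance the match position.
Matches: at [1:4] → 'lds'; at [12:15] → 'hux'.
With no groups in the pattern, `findall` gives back each whole match — 2 here.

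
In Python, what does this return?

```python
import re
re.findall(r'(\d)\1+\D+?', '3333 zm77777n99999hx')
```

['3', '7', '9']

`\1` has to match the exact text group 1 already captured.
Matches: at [0:5] match '3333 ', group 1 = '3'; at [7:13] match '77777n', group 1 = '7'; at [13:19] match '99999h', group 1 = '9'.
With a single group, `findall` returns only what that group captured — 3 items.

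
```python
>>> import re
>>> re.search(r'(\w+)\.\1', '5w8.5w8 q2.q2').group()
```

`\1` has to match the exact text group 1 already captured.
The match spans [0:7] → '5w8.5w8'.

'5w8.5w8'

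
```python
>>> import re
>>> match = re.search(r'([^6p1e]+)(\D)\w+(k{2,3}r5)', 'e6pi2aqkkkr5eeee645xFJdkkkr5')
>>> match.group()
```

This matches one or more of any character except [6p1e] (captured); then a non-digit (captured); then one or more of a word character; then 2 to 3 of a literal 'k', then the literal 'r5' (captured).
Unlike `match`, `search` isn't anchored — it looks for the pattern anywhere in the string.
The match spans [3:28] → 'i2aqkkkr5eeee645xFJdkkkr5'.
Captured: group 1 = 'i2aqkkkr5', group 2 = 'e', group 3 = 'kkr5'.

'i2aqkkkr5eeee645xFJdkkkr5'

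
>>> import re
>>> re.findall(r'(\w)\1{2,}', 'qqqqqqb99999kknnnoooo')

['q', '9', 'n', 'o']

A backreference is literal: `\1` must see the identical characters the first group matched.
`findall` collects group 1 from each match (4 total).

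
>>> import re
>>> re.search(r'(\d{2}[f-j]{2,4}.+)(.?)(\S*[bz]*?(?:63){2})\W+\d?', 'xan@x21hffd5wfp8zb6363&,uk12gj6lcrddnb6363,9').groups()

('21hffd5wfp8zb6363&,uk12gj6lcrddnb', '', '6363')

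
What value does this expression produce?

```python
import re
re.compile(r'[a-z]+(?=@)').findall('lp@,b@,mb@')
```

The `(?=…)`/`(?<=…)` assertion just peeks at neighbouring text; it doesn't advance the match position.
Scanning left to right: at [0:2] → 'lp'; at [4:5] → 'b'; at [7:9] → 'mb'.
`findall` yields the raw match text (3 of them) because the pattern has no groups.

['lp', 'b', 'mb']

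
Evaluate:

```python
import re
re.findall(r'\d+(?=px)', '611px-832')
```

The positive lookaround only admits positions where the adjacent text matches; those characters stay outside the span.
Walking the string: at [0:3] → '611'.
No capturing groups, so `findall` returns the 1 full match string.

['611']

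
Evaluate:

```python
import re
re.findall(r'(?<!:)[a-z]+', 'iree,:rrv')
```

['iree', 'rv']

The negative lookahead/lookbehind blocks any match where the forbidden context is present.
Scanning left to right: at [0:4] → 'iree'; at [7:9] → 'rv'.
With no groups in the pattern, `findall` gives back each whole match — 2 here.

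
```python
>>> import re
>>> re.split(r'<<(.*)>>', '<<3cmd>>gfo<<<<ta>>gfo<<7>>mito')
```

['', '3cmd>>gfo<<<<ta>>gfo<<7', 'mito']

Matches to split on: at [0:27] → '<<3cmd>>gfo<<<<ta>>gfo<<7>>'.
The group in the pattern means `split` returns the separators' captures alongside the pieces.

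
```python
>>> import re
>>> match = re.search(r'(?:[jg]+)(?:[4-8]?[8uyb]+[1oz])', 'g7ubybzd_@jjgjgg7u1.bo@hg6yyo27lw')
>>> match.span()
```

(0, 7)

This matches one or more of one of [jg] (non-capturing group); then optionally a character in [4-8], then one or more of one of [8uyb], then one of [1oz] (non-capturing group).
`search` walks the string left to right and returns the first match it finds.
The match spans [0:7] → 'g7ubybz'.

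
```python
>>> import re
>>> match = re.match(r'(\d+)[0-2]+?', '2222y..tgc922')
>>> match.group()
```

'2222'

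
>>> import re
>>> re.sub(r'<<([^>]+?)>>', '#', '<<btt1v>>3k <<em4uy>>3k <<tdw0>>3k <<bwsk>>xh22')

`sub` substitutes '#' at each match site.

'#3k #3k #3k #xh22'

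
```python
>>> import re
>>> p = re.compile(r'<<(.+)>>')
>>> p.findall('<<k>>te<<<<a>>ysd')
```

Matches: at [0:14] match '<<k>>te<<<<a>>', group 1 = 'k>>te<<<<a'.
One capturing group, so `findall` returns just the captured substring from the one match — 1 in all.

['k>>te<<<<a']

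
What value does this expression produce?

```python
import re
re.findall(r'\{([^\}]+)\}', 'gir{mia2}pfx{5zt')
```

`findall` collects group 1 from the one match (1 total).

['mia2']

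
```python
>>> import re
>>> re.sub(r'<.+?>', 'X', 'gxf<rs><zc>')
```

Because the quantifier is non-greedy, it stops expanding at the earliest point where the rest of the pattern can succeed.
Matches: at [3:7] → '<rs>'; at [7:11] → '<zc>'.
Every occurrence is swapped for 'X'.

'gxfXX'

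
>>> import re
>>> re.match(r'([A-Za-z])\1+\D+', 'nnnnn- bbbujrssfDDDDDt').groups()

('n',)

The match spans [0:22] → 'nnnnn- bbbujrssfDDDDDt'.
Captured: group 1 = 'n'.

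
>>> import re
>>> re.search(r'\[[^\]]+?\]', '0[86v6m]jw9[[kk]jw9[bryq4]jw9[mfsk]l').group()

'[86v6m]'

The match spans [1:8] → '[86v6m]'.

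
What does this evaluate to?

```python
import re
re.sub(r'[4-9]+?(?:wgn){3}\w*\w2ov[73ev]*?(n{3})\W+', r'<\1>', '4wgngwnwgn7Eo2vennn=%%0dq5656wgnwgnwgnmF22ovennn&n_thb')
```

'4wgngwnwgn7Eo2vennn=%%0dq<nnn>n_thb'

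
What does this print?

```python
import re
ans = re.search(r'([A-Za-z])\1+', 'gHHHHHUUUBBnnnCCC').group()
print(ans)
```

HHHHH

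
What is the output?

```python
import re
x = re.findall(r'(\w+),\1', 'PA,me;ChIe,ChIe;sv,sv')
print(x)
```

['ChIe', 'sv']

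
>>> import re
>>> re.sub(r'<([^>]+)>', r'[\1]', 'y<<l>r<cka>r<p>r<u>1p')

Matches: at [1:5] → '<<l>'; at [6:11] → '<cka>'; at [12:15] → '<p>'; at [16:19] → '<u>'.
The replacement refers to a captured group, so each match is rewritten using its own captured text.

'y[<l]r[cka]r[p]r[u]1p'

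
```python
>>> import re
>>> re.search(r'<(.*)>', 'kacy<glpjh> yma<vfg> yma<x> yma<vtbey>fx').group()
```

`search` walks the string left to right and returns the first match it finds.
The match spans [4:38] → '<glpjh> yma<vfg> yma<x> yma<vtbey>'.
Captured: group 1 = 'glpjh> yma<vfg> yma<x> yma<vtbey'.

'<glpjh> yma<vfg> yma<x> yma<vtbey>'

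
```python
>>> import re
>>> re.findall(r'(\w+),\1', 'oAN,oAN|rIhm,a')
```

A backreference is literal: `\1` must see the identical characters the first group matched.
Because there's exactly one group, `findall` drops the full match and keeps group 1 from the one hit.

['oAN']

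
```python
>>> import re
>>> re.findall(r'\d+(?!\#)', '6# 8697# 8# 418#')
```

['869', '41']

A negative assertion filters positions out without eating any characters.
Scanning left to right: at [3:6] → '869'; at [12:14] → '41'.
`findall` yields the raw match text (2 of them) because the pattern has no groups.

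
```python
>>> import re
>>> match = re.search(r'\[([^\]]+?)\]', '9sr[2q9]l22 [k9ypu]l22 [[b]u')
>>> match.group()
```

'[2q9]'

Unlike `match`, `search` isn't anchored — it looks for the pattern anywhere in the string.
The match spans [3:8] → '[2q9]'.
Captured: group 1 = '2q9'.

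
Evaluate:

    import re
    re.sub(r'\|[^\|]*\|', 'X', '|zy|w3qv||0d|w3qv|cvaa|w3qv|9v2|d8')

'Xw3qvX0dXcvaaX9v2|d8'

Matches: at [0:4] → '|zy|'; at [8:10] → '||'; at [12:18] → '|w3qv|'; at [22:28] → '|w3qv|'.
`sub` substitutes 'X' at each match site.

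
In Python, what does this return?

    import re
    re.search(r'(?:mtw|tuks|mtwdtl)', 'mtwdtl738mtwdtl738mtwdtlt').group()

'mtw'

Alternation isn't longest-match — the leftmost alternative that fits at this position is chosen.
The match spans [0:3] → 'mtw'.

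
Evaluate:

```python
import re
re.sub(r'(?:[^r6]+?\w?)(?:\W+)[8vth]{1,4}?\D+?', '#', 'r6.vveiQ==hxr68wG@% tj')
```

With the lazy modifier that quantifier settles for the fewest repetitions that let the rest of the pattern succeed (the atoms after it are unaffected and can still be greedy).
`sub` substitutes '#' at each match site.

'r6#r6#'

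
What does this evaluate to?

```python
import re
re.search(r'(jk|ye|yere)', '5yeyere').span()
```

The match spans [1:3] → 'ye'.

(1, 3)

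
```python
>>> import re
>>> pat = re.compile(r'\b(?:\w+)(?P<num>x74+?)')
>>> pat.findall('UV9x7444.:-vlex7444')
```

This matches a word boundary (`\b`, zero-width); then one or more of a word character (non-capturing group); then the literal 'x7', then one or more of a literal '4' (lazy) (captured as 'num').
Matches: at [0:6] match 'UV9x74', group 1 = 'x74'; at [11:17] match 'vlex74', group 1 = 'x74'.
Because there's exactly one group, `findall` drops the full match and keeps group 1 from each hit.

['x74', 'x74']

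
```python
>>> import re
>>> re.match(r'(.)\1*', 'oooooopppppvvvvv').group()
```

'oooooo'

`\1` has to match the exact text group 1 already captured.
With `match`, the pattern is implicitly anchored at the beginning.
The match spans [0:6] → 'oooooo'.
Captured: group 1 = 'o'.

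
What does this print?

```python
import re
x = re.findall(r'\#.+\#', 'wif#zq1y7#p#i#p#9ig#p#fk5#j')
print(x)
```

Matches: at [3:26] → '#zq1y7#p#i#p#9ig#p#fk5#'.
With no groups in the pattern, `findall` gives back each whole match — 1 here.

['#zq1y7#p#i#p#9ig#p#fk5#']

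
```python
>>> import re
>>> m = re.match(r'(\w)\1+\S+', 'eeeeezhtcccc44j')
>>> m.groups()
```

('e',)

A backreference is literal: `\1` must see the identical characters the first group matched.
`re.match` won't scan ahead — the pattern has to work from the very first character.
The match spans [0:15] → 'eeeeezhtcccc44j'.
Captured: group 1 = 'e'.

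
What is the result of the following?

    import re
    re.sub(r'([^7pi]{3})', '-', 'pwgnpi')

'p-pi'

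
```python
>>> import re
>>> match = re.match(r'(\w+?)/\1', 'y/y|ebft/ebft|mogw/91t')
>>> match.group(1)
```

'y'

The match spans [0:3] → 'y/y'.
Captured: group 1 = 'y'.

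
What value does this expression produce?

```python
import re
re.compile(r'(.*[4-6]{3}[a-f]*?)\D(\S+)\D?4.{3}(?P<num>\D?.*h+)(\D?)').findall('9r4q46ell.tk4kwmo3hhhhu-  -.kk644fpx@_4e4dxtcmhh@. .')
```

[('9r4q46ell.tk4kwmo3hhhhu-  -.kk644', 'px@_4e', 'cmhh', '@')]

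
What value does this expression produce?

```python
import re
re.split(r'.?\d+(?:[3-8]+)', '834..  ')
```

['', '..  ']

The pattern matches optionally any character, then one or more of a digit; then one or more of a character in [3-8] (non-capturing group).
`split` removes every match and returns the 2 fragments in between.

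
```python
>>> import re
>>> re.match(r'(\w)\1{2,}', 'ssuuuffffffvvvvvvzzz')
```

None

`re.match` only tries the pattern at the start of the string.
Here the string doesn't start with a match, so the call returns None.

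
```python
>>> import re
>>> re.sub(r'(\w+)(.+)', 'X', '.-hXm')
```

'.-X'

The pattern matches one or more of a word character (captured); then one or more of any character (captured).
`sub` substitutes 'X' at each match site.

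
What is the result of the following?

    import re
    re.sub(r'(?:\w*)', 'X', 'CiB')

'XX'

Pattern: zero or more of a word character (non-capturing group).
Matches: at [0:3] → 'CiB'; at [3:3] → ''.
Each match is replaced by 'X'.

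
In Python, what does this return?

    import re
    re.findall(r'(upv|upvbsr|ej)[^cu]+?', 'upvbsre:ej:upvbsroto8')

['upv', 'ej', 'upv']

The regex engine tests alternatives in the order written; an earlier branch that matches wins even if a later one would match more.
Scanning left to right: at [0:4] match 'upvb', group 1 = 'upv'; at [8:11] match 'ej:', group 1 = 'ej'; at [11:15] match 'upvb', group 1 = 'upv'.
`findall` collects group 1 from each match (3 total).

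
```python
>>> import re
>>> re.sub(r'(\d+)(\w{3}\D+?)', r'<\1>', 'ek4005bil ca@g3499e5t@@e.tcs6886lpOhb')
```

This matches one or more of a digit (captured); then exactly 3 of a word character, then one or more of a non-digit (lazy) (captured).
Matches: at [2:10] → '4005bil '; at [14:22] → '3499e5t@'; at [28:36] → '6886lpOh'.
Each match is replaced using the text its own group 1 captured.

'ek<4005>ca@g<3499>@e.tcs<6886>b'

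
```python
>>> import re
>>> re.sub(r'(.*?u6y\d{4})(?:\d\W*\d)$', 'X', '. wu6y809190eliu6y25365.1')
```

This matches zero or more of any character (lazy), then the literal 'u6y', then exactly 4 of a digit (captured); then a digit, then zero or more of a non-word character, then a digit (non-capturing group); then anchored at the end.
Every occurrence is swapped for 'X'.

'X'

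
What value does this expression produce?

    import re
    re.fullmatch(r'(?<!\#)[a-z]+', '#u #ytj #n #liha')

The negative lookahead/lookbehind blocks any match where the forbidden context is present.
`re.fullmatch` requires the pattern to consume the entire string.
Here the pattern can't cover the whole string, so the call returns None.

None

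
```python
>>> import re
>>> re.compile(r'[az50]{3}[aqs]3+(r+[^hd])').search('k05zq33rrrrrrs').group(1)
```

The pattern matches exactly 3 of one of [az50], then one of [aqs]; then one or more of a literal '3'; then one or more of a literal 'r', then any character except [hd] (captured).
`search` walks the string left to right and returns the first match it finds.
The match spans [1:14] → '05zq33rrrrrrs'.
Captured: group 1 = 'rrrrrrs'.

'rrrrrrs'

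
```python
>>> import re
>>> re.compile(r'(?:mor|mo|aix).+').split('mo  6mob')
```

Matches to split on: at [0:8] → 'mo  6mob'.
Splitting on the pattern gives 2 pieces.

['', '']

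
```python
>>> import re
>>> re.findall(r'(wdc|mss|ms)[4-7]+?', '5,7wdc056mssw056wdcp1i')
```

[]

Because there's exactly one group, `findall` drops the full match and keeps group 1 from each hit.
Nothing in the string satisfies the pattern, so the list is empty.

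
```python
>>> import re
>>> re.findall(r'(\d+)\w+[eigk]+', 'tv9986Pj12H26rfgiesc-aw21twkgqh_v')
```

['9986', '21']

The pattern matches one or more of a digit (captured); then one or more of a word character, then one or more of one of [eigk].
Scanning left to right: at [2:18] match '9986Pj12H26rfgie', group 1 = '9986'; at [23:29] match '21twkg', group 1 = '21'.
`findall` collects group 1 from each match (2 total).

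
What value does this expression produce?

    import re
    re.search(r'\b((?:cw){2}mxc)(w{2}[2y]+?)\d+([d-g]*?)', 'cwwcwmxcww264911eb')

Here no position works, so the call returns None.

None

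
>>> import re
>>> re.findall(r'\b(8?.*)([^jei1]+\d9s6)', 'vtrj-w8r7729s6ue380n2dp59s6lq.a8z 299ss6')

[('vtrj-w8r7729s6ue380n2d', 'p59s6')]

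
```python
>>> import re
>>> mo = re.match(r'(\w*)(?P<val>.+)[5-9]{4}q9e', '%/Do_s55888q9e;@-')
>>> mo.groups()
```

Pattern: zero or more of a word character (captured); then one or more of any character (captured as 'val'); then exactly 4 of a character in [5-9], then the literal 'q9e'.
`re.match` won't scan ahead — the pattern has to work from the very first character.
The match spans [0:14] → '%/Do_s55888q9e'.
Captured: group 1 = '', group 2 = '%/Do_s5'.

('', '%/Do_s5')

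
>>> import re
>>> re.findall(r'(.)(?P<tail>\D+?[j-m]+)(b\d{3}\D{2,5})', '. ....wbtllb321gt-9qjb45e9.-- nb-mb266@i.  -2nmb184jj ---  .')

The pattern matches any character (captured); then one or more of a non-digit (lazy), then one or more of a character in [j-m] (captured as 'tail'); then the literal 'b', then exactly 3 of a digit, then 2 to 5 of a non-digit (captured).
Walking the string: at [0:18] match '. ....wbtllb321gt-', groups = ('.', ' ....wbtll', 'b321gt-'); at [25:43] match '9.-- nb-mb266@i.  ', groups = ('9', '.-- nb-m', 'b266@i.  '); at [44:56] match '2nmb184jj --', groups = ('2', 'nm', 'b184jj --').
Multiple groups make `findall` return tuples — one 3-tuple for each match.

[('.', ' ....wbtll', 'b321gt-'), ('9', '.-- nb-m', 'b266@i.  '), ('2', 'nm', 'b184jj --')]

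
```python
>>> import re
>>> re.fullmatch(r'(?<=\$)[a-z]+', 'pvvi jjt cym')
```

The positive lookaround only admits positions where the adjacent text matches; those characters stay outside the span.
`fullmatch` succeeds only if the pattern covers the string from start to end.
Here there's no way to consume every character, so the call returns None.

None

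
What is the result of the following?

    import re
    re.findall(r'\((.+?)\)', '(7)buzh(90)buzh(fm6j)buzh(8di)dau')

A non-greedy quantifier consumes as few characters as it can — just enough that the remainder of the pattern still matches from where it stops; whatever follows it matches normally.
Walking the string: at [0:3] match '(7)', group 1 = '7'; at [7:11] match '(90)', group 1 = '90'; at [15:21] match '(fm6j)', group 1 = 'fm6j'; at [25:30] match '(8di)', group 1 = '8di'.
With a single group, `findall` returns only what that group captured — 4 items.

['7', '90', 'fm6j', '8di']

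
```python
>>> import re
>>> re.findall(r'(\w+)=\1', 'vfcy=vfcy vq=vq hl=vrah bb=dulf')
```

['vfcy', 'vq']

The backreference `\1` re-matches whatever the first group consumed, character for character.
With a single group, `findall` returns only what that group captured — 2 items.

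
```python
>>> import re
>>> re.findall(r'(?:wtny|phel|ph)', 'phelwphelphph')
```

['phel', 'phel', 'ph', 'ph']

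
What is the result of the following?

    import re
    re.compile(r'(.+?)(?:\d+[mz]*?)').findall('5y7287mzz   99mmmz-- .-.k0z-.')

The pattern matches one or more of any character (lazy) (captured); then one or more of a digit, then zero or more of one of [mz] (lazy) (non-capturing group).
A non-greedy quantifier consumes as few characters as it can — just enough that the remainder of the pattern still matches from where it stops; whatever follows it matches normally.
Scanning left to right: at [0:6] match '5y7287', group 1 = '5y'; at [6:14] match 'mzz   99', group 1 = 'mzz   '; at [14:26] match 'mmmz-- .-.k0', group 1 = 'mmmz-- .-.k'.
One capturing group, so `findall` returns just the captured substring from each match — 3 in all.

['5y', 'mzz   ', 'mmmz-- .-.k']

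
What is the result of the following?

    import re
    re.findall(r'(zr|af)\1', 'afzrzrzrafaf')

['zr', 'af']

`\1` is not a pattern — it's the concrete string captured by group 1, re-applied verbatim.
`findall` collects group 1 from each match (2 total).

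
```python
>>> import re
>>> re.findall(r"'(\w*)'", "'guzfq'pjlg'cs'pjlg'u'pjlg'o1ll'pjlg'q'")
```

Walking the string: at [0:7] match "'guzfq'", group 1 = 'guzfq'; at [11:15] match "'cs'", group 1 = 'cs'; at [19:22] match "'u'", group 1 = 'u'; at [26:32] match "'o1ll'", group 1 = 'o1ll'; at [36:39] match "'q'", group 1 = 'q'.
`findall` collects group 1 from each match (5 total).

['guzfq', 'cs', 'u', 'o1ll', 'q']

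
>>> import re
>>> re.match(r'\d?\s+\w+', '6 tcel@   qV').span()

(0, 6)

This matches optionally a digit, then one or more of whitespace; then one or more of a word character.
With `match`, the pattern is implicitly anchored at the beginning.
The match spans [0:6] → '6 tcel'.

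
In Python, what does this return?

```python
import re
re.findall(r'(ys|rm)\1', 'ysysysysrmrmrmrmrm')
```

['ys', 'ys', 'rm', 'rm']

After group 1 captures some text, `\1` only succeeds where that same text appears again.
Scanning left to right: at [0:4] match 'ysys', group 1 = 'ys'; at [4:8] match 'ysys', group 1 = 'ys'; at [8:12] match 'rmrm', group 1 = 'rm'; at [12:16] match 'rmrm', group 1 = 'rm'.
`findall` collects group 1 from each match (4 total).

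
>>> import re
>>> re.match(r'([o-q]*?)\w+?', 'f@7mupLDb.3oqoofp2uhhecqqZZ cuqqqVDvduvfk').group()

'f'

The pattern matches zero or more of a character in [o-q] (lazy) (captured); then one or more of a word character (lazy).
`re.match` only tries the pattern at the start of the string.
The match spans [0:1] → 'f'.
Captured: group 1 = ''.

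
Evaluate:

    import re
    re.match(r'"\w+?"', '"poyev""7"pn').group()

`match` is anchored at position 0; if the pattern doesn't fit there, it returns None.
The match spans [0:7] → '"poyev"'.

'"poyev"'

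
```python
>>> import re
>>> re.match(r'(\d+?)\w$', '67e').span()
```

(0, 3)

`re.match` only tries the pattern at the start of the string.
The match spans [0:3] → '67e'.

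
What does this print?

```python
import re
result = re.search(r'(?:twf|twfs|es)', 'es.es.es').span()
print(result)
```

(0, 2)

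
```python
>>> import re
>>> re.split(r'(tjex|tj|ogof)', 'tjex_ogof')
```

['', 'tjex', '_', 'ogof', '']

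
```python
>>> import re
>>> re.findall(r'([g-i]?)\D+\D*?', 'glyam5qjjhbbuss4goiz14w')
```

This matches optionally a character in [g-i] (captured); then one or more of a non-digit, then zero or more of a non-digit (lazy).
Scanning left to right: at [0:5] match 'glyam', group 1 = 'g'; at [6:15] match 'qjjhbbuss', group 1 = ''; at [16:20] match 'goiz', group 1 = 'g'; at [22:23] match 'w', group 1 = ''.
One capturing group, so `findall` returns just the captured substring from each match — 4 in all.

['g', '', 'g', '']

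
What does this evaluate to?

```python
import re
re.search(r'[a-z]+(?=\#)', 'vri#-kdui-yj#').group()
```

'vri'

The `(?=…)`/`(?<=…)` assertion just peeks at neighbouring text; it doesn't advance the match position.
`re.search` scans for the first position where the pattern succeeds.
The match spans [0:3] → 'vri'.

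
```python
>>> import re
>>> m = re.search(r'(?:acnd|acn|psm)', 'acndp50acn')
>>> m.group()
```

'acnd'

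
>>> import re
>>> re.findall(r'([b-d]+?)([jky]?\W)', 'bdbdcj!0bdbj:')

Pattern: one or more of a character in [b-d] (lazy) (captured); then optionally one of [jky], then a non-word character (captured).
Matches: at [0:7] match 'bdbdcj!', groups = ('bdbdc', 'j!'); at [8:13] match 'bdbj:', groups = ('bdb', 'j:').
2 groups means each result is a tuple of 2 captured strings — 2 here.

[('bdbdc', 'j!'), ('bdb', 'j:')]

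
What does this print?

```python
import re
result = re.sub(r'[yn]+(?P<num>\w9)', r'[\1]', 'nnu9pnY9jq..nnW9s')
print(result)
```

[u9]p[Y9]jq..[W9]s

The replacement refers to a captured group, so each match is rewritten using its own captured text.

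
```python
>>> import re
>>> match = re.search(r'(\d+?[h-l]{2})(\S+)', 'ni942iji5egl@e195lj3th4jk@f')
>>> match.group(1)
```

'942ij'

The match spans [2:27] → '942iji5egl@e195lj3th4jk@f'.
Captured: group 1 = '942ij', group 2 = 'i5egl@e195lj3th4jk@f'.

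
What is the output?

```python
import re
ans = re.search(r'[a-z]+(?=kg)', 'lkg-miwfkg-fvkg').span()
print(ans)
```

Because the assertion is zero-width, the text it checks is not consumed and won't appear in the result.
Unlike `match`, `search` isn't anchored — it looks for the pattern anywhere in the string.
The match spans [0:1] → 'l'.

(0, 1)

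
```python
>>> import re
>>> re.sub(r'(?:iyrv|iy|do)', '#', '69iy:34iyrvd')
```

'69#:34#d'

The regex engine tests alternatives in the order written; an earlier branch that matches wins even if a later one would match more.
`sub` substitutes '#' at each match site.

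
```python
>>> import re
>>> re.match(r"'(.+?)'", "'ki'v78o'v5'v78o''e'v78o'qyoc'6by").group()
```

"'ki'"

`match` is anchored at position 0; if the pattern doesn't fit there, it returns None.
The match spans [0:4] → "'ki'".
Captured: group 1 = 'ki'.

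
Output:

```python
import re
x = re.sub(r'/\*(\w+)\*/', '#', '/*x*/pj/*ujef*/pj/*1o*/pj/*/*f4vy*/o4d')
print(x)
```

#pj#pj#pj/*#o4d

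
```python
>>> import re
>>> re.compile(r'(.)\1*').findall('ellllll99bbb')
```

`\1` is not a pattern — it's the concrete string captured by group 1, re-applied verbatim.
Matches: at [0:1] match 'e', group 1 = 'e'; at [1:7] match 'llllll', group 1 = 'l'; at [7:9] match '99', group 1 = '9'; at [9:12] match 'bbb', group 1 = 'b'.
`findall` collects group 1 from each match (4 total).

['e', 'l', '9', 'b']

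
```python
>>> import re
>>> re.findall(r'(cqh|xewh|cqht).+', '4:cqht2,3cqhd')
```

Branches in `(...|...)` are attempted left-to-right; the first branch that allows the whole pattern to succeed is taken.
Scanning left to right: at [2:13] match 'cqht2,3cqhd', group 1 = 'cqh'.
One capturing group, so `findall` returns just the captured substring from the one match — 1 in all.

['cqh']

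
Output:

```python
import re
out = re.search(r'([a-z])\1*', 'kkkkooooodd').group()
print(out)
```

A backreference is literal: `\1` must see the identical characters the first group matched.
`search` walks the string left to right and returns the first match it finds.
The match spans [0:4] → 'kkkk'.
Captured: group 1 = 'k'.

kkkk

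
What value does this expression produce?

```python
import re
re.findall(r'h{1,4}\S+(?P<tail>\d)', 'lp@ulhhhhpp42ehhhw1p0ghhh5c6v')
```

['6']

Because there's exactly one group, `findall` drops the full match and keeps group 1 from the one hit.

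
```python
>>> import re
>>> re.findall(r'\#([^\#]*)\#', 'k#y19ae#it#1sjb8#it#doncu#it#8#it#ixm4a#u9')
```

['y19ae', '1sjb8', 'doncu', '8', 'ixm4a']

Matches: at [1:8] match '#y19ae#', group 1 = 'y19ae'; at [10:17] match '#1sjb8#', group 1 = '1sjb8'; at [19:26] match '#doncu#', group 1 = 'doncu'; at [28:31] match '#8#', group 1 = '8'; at [33:40] match '#ixm4a#', group 1 = 'ixm4a'.
`findall` collects group 1 from each match (5 total).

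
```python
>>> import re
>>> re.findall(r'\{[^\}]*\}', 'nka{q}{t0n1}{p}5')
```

Matches: at [3:6] → '{q}'; at [6:12] → '{t0n1}'; at [12:15] → '{p}'.
`findall` yields the raw match text (3 of them) because the pattern has no groups.

['{q}', '{t0n1}', '{p}']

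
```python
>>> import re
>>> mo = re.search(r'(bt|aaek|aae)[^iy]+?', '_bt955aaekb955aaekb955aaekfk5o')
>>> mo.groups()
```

`re.search` scans for the first position where the pattern succeeds.
The match spans [1:4] → 'bt9'.
Captured: group 1 = 'bt'.

('bt',)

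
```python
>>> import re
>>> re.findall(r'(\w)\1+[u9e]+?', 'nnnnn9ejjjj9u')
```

['n', 'j']

The backreference `\1` re-matches whatever the first group consumed, character for character.
One capturing group, so `findall` returns just the captured substring from each match — 2 in all.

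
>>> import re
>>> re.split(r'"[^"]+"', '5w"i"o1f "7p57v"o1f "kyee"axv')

Splitting on the pattern gives 4 pieces.

['5w', 'o1f ', 'o1f ', 'axv']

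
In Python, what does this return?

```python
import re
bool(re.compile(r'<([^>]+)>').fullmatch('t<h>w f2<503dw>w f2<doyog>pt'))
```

For `fullmatch`, every character of the input must be accounted for by the pattern.
Here there's no way to consume every character, so the call returns None, and `bool(None)` is False.

False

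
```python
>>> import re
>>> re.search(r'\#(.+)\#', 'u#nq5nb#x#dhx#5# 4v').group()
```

`search` walks the string left to right and returns the first match it finds.
The match spans [1:16] → '#nq5nb#x#dhx#5#'.
Captured: group 1 = 'nq5nb#x#dhx#5'.

'#nq5nb#x#dhx#5#'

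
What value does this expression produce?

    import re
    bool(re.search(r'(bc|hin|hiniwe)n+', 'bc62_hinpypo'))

False

Here no position works, so the call returns None, and `bool(None)` is False.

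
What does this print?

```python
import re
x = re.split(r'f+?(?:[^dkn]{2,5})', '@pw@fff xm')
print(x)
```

['@pw@', '']

The string is cut at each match, leaving 2 pieces.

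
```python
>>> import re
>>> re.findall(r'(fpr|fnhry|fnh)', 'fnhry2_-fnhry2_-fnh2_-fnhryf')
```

Alternation isn't longest-match — the leftmost alternative that fits at this position is chosen.
Scanning left to right: at [0:5] match 'fnhry', group 1 = 'fnhry'; at [8:13] match 'fnhry', group 1 = 'fnhry'; at [16:19] match 'fnh', group 1 = 'fnh'; at [22:27] match 'fnhry', group 1 = 'fnhry'.
`findall` collects group 1 from each match (4 total).

['fnhry', 'fnhry', 'fnh', 'fnhry']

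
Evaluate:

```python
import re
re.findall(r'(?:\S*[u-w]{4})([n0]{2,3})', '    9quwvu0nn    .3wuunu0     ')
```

Pattern: zero or more of a non-whitespace character, then exactly 4 of a character in [u-w] (non-capturing group); then 2 to 3 of one of [n0] (captured).
Walking the string: at [4:13] match '9quwvu0nn', group 1 = '0nn'.
`findall` collects group 1 from the one match (1 total).

['0nn']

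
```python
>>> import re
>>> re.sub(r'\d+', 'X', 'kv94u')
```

Each match is replaced by 'X'.

'kvXu'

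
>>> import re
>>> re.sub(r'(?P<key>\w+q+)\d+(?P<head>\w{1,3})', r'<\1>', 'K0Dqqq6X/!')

'<K0Dqqq>/!'

The replacement refers to a captured group, so each match is rewritten using its own captured text.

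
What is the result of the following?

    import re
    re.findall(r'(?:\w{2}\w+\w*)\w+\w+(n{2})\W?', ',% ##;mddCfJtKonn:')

Pattern: exactly 2 of a word character, then one or more of a word character, then zero or more of a word character (non-capturing group); then one or more of a word character; then one or more of a word character; then exactly 2 of a literal 'n' (captured); then optionally a non-word character.
Matches: at [6:18] match 'mddCfJtKonn:', group 1 = 'nn'.
With a single group, `findall` returns only what that group captured — 1 item.

['nn']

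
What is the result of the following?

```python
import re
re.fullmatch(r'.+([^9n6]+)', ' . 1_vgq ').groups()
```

(' ',)

The match spans [0:9] → ' . 1_vgq '.
Captured: group 1 = ' '.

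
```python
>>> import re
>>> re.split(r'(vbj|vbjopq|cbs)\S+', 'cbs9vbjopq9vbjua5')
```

Matches to split on: at [0:17] → 'cbs9vbjopq9vbjua5'.
With a capturing group present, the delimiter's captured portion is kept in the result list.

['', 'cbs', '']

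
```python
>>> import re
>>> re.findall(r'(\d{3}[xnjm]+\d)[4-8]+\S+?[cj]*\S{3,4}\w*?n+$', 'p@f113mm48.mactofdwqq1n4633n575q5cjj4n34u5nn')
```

['113mm4']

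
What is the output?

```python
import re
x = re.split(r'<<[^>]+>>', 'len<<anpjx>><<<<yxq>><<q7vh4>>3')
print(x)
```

['len', '', '', '3']

Matches to split on: at [3:12] → '<<anpjx>>'; at [12:21] → '<<<<yxq>>'; at [21:30] → '<<q7vh4>>'.
Each match becomes a cut point; 4 segments remain.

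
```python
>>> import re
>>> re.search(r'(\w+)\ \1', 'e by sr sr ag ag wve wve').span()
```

`\1` is not a pattern — it's the concrete string captured by group 1, re-applied verbatim.
The match spans [5:10] → 'sr sr'.

(5, 10)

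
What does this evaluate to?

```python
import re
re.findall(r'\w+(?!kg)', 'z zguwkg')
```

The negative lookaround is zero-width — it rules out positions where the adjacent text would match, without consuming anything.
Scanning left to right: at [0:1] → 'z'; at [2:8] → 'zguwkg'.
`findall` yields the raw match text (2 of them) because the pattern has no groups.

['z', 'zguwkg']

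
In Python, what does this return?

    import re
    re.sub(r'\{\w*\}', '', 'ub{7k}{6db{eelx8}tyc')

'ub{6dbtyc'

`sub` substitutes '' at each match site.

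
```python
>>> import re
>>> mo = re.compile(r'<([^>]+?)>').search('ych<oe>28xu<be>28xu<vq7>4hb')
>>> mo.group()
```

The match spans [3:7] → '<oe>'.

'<oe>'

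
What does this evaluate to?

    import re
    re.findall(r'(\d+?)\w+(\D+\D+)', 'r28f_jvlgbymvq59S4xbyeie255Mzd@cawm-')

A non-greedy quantifier consumes as few characters as it can — just enough that the remainder of the pattern still matches from where it stops; whatever follows it matches normally.
`findall` packs the 2 group values into a tuple for every match.

[('2', '@cawm-')]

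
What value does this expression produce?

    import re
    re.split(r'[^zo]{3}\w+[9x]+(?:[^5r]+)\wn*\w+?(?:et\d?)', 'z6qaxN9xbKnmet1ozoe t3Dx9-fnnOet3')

Pattern: exactly 3 of any character except [zo], then one or more of a word character, then one or more of one of [9x]; then one or more of any character except [5r] (non-capturing group); then a word character, then zero or more of the literal 'n'; then one or more of a word character (lazy); then the literal 'et', then optionally a digit (non-capturing group).
`split` removes every match and returns the 2 fragments in between.

['z', '']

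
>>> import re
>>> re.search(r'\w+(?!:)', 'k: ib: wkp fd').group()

'i'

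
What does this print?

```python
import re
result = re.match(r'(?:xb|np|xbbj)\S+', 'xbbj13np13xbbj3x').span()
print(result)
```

(0, 16)

`match` is anchored at position 0; if the pattern doesn't fit there, it returns None.
The match spans [0:16] → 'xbbj13np13xbbj3x'.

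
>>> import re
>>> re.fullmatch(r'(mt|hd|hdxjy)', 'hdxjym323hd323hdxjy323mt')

For `fullmatch`, every character of the input must be accounted for by the pattern.
Here the pattern can't cover the whole string, so the call returns None.

None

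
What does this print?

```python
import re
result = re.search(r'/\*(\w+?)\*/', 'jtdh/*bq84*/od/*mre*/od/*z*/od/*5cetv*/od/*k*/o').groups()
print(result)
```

Unlike `match`, `search` isn't anchored — it looks for the pattern anywhere in the string.
The match spans [4:12] → '/*bq84*/'.
Captured: group 1 = 'bq84'.

('bq84',)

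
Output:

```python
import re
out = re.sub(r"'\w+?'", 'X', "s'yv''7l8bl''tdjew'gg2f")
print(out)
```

sXXXgg2f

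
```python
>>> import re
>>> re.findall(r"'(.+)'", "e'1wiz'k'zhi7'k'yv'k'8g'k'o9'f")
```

Matches: at [1:29] match "'1wiz'k'zhi7'k'yv'k'8g'k'o9'", group 1 = "1wiz'k'zhi7'k'yv'k'8g'k'o9".
One capturing group, so `findall` returns just the captured substring from the one match — 1 in all.

["1wiz'k'zhi7'k'yv'k'8g'k'o9"]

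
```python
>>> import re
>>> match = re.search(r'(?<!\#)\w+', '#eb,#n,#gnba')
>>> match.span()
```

The negative lookahead/lookbehind blocks any match where the forbidden context is present.
The match spans [2:3] → 'b'.

(2, 3)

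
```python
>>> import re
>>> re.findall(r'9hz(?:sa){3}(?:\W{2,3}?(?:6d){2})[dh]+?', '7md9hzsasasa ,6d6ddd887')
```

['9hzsasasa ,6d6dd']

No capturing groups, so `findall` returns the 1 full match string.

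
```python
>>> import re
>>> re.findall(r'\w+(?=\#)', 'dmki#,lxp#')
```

The `(?=…)`/`(?<=…)` assertion just peeks at neighbouring text; it doesn't advance the match position.
Matches: at [0:4] → 'dmki'; at [6:9] → 'lxp'.
With no groups in the pattern, `findall` gives back each whole match — 2 here.

['dmki', 'lxp']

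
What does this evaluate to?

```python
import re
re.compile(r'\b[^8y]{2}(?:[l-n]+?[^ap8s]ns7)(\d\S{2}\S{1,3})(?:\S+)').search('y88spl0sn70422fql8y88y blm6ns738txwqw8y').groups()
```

('38txwq',)

Pattern: a word boundary (`\b`, zero-width); then exactly 2 of any character except [8y]; then one or more of a character in [l-n] (lazy), then any character except [ap8s], then the literal 'ns7' (non-capturing group); then a digit, then exactly 2 of a non-whitespace character, then 1 to 3 of a non-whitespace character (captured); then one or more of a non-whitespace character (non-capturing group).
`search` walks the string left to right and returns the first match it finds.
The match spans [22:39] → ' blm6ns738txwqw8y'.
Captured: group 1 = '38txwq'.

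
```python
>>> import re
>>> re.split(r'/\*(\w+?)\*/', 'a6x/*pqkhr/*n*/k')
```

Because the pattern has a capturing group, `split` also inserts each captured text between the pieces.

['a6x/*pqkhr', 'n', 'k']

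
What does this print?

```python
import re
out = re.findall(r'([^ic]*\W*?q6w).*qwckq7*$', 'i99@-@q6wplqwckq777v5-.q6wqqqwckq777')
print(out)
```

['99@-@q6w']

Pattern: zero or more of any character except [ic], then zero or more of a non-word character (lazy), then the literal 'q6w' (captured); then zero or more of any character, then the literal 'qwc'; then the literal 'kq', then zero or more of the literal '7'; then anchored at the end.
With a single group, `findall` returns only what that group captured — 1 item.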